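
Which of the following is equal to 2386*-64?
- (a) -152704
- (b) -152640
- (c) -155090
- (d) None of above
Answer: a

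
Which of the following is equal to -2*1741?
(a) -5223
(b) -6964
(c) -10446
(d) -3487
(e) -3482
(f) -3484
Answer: e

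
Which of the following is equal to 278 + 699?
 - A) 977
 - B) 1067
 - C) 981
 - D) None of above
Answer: A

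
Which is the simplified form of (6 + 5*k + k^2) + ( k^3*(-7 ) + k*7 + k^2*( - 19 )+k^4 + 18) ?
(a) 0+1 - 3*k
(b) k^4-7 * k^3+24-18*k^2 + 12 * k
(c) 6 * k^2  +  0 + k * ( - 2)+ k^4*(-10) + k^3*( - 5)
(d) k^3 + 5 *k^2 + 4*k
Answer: b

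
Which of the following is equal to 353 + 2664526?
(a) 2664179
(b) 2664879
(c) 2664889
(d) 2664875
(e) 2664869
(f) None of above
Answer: b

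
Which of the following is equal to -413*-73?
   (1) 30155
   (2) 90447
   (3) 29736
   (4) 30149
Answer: 4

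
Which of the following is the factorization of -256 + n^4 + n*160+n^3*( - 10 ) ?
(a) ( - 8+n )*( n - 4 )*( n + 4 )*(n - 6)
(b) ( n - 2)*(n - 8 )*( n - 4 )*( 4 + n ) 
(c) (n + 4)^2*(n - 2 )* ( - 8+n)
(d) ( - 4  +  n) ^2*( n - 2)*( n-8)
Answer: b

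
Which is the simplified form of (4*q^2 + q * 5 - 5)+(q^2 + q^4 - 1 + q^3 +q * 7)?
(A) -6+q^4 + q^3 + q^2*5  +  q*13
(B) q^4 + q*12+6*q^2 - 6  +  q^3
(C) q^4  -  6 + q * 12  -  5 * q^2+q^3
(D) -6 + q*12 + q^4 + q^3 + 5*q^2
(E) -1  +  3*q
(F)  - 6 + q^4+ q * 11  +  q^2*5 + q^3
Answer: D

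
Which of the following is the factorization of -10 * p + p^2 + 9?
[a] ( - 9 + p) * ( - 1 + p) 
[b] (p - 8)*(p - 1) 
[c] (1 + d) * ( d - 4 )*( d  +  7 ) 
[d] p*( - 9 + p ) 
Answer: a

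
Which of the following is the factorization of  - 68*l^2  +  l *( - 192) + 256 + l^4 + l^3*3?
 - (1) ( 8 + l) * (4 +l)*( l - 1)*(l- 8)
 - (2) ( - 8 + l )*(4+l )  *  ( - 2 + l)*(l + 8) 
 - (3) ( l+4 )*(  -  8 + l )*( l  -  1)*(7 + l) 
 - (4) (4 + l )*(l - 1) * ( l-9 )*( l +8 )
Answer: 1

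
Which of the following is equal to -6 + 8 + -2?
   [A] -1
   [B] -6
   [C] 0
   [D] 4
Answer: C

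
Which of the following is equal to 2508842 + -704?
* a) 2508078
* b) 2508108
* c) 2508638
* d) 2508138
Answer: d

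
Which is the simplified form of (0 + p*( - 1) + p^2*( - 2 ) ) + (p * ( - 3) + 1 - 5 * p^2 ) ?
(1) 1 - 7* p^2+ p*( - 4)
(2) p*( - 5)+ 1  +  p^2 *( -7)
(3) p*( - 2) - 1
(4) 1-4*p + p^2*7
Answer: 1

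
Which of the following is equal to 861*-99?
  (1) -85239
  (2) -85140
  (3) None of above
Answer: 1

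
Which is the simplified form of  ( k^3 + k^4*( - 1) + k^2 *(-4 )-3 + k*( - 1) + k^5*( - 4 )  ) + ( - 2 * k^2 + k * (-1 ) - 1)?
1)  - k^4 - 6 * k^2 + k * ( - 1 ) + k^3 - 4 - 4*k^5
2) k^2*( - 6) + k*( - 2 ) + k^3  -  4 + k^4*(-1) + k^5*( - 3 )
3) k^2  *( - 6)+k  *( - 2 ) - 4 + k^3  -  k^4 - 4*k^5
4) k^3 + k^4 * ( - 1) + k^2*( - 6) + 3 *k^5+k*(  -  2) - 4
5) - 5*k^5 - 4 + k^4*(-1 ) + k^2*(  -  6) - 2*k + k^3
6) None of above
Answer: 3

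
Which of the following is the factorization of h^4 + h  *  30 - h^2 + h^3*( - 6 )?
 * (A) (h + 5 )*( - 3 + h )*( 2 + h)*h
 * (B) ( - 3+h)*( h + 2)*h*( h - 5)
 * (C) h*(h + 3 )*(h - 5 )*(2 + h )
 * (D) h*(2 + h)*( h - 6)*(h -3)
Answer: B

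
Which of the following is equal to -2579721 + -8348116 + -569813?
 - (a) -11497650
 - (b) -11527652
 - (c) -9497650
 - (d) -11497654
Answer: a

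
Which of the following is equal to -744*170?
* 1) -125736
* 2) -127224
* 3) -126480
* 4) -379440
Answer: 3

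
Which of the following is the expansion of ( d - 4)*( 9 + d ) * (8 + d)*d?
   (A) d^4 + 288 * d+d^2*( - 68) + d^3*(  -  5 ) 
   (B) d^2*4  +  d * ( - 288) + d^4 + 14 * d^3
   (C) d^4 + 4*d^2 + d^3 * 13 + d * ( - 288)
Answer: C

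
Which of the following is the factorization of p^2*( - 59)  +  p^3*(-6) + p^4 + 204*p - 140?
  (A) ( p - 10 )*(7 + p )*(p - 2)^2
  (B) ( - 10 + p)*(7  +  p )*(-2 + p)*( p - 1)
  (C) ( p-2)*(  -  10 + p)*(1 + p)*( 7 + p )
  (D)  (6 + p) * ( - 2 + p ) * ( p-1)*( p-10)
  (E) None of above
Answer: B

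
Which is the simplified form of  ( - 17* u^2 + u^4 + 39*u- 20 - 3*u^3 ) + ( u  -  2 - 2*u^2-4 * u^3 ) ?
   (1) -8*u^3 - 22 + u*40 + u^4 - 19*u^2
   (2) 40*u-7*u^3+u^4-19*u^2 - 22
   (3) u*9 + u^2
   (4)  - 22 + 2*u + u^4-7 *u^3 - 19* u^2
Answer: 2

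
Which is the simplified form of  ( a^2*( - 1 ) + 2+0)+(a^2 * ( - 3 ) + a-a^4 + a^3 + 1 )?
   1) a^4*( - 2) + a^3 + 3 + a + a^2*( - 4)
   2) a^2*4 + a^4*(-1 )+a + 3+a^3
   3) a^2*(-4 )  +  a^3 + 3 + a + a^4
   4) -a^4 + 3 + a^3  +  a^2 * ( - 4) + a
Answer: 4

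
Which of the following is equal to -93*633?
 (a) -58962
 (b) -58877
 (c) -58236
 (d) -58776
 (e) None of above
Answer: e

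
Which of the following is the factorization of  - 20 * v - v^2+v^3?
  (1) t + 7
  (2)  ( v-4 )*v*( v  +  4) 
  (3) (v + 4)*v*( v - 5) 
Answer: 3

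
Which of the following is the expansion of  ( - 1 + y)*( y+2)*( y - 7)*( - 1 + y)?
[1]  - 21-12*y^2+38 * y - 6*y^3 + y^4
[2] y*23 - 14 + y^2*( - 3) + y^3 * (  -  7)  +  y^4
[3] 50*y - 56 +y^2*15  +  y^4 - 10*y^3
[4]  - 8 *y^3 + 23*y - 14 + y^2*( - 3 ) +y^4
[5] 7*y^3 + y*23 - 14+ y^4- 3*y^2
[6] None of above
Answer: 2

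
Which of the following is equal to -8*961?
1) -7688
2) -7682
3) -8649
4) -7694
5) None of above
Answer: 1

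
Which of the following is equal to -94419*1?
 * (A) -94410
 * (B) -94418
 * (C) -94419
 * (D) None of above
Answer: C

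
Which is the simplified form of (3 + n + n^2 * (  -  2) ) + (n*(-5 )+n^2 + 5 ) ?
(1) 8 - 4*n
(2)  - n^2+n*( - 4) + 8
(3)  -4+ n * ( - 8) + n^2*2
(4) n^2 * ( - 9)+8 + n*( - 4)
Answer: 2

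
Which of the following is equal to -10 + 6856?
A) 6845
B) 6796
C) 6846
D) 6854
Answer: C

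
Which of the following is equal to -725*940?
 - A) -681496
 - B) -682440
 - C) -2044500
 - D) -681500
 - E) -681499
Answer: D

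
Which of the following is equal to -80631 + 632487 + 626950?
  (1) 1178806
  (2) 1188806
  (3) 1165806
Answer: 1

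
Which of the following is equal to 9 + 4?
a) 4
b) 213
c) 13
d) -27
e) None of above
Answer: c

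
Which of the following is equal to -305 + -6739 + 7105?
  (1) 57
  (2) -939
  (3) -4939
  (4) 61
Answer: 4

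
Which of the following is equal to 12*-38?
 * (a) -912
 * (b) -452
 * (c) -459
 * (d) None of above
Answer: d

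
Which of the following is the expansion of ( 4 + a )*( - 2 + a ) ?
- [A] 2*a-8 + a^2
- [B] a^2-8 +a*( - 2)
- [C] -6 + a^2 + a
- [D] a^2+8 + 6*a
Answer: A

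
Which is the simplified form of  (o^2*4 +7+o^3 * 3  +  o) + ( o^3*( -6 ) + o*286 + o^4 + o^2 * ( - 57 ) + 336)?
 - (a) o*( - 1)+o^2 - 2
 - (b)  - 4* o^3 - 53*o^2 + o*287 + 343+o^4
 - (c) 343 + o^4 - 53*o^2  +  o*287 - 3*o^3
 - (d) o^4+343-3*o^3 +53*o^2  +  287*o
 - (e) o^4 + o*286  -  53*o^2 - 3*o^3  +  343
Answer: c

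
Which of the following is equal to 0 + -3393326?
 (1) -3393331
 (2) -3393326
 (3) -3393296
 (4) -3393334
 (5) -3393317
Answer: 2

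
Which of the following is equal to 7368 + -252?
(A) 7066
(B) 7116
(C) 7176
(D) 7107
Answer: B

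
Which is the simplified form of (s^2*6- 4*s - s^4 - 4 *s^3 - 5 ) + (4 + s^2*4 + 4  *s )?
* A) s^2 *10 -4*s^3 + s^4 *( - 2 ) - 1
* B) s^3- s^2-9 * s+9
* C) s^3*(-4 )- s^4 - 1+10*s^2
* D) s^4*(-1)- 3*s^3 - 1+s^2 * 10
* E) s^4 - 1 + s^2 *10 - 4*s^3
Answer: C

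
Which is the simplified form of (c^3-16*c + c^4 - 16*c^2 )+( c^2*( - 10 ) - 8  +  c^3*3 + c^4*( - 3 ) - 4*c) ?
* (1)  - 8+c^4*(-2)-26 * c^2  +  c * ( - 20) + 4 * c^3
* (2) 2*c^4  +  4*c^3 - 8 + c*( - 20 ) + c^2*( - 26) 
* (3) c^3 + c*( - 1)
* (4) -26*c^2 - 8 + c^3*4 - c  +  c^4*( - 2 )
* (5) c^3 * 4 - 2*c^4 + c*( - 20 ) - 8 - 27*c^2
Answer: 1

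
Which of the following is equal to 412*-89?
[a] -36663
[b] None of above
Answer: b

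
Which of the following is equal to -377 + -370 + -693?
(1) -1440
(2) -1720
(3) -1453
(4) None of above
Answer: 1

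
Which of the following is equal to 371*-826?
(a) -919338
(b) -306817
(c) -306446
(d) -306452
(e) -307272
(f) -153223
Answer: c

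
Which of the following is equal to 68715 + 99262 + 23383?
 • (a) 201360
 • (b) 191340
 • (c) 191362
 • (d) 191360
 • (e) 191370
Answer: d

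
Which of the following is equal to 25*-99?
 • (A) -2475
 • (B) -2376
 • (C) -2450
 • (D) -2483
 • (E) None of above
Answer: A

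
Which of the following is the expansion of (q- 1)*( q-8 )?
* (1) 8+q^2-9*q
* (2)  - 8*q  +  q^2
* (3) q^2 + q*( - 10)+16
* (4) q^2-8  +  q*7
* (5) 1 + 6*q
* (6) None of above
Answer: 1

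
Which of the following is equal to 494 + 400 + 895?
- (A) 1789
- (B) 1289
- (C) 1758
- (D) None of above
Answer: A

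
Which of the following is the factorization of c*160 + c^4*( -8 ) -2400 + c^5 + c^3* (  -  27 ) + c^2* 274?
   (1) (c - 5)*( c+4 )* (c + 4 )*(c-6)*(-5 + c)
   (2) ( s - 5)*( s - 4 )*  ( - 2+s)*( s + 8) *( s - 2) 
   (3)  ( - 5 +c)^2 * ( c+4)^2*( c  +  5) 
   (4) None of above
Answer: 1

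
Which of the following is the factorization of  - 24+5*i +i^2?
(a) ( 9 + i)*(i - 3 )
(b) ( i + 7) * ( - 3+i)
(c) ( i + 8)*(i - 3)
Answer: c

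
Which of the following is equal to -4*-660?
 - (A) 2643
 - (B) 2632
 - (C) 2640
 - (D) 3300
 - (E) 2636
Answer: C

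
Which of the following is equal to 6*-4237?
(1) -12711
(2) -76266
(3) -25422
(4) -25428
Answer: 3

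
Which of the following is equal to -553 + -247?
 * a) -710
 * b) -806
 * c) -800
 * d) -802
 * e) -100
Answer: c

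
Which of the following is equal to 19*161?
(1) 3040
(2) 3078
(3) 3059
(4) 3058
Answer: 3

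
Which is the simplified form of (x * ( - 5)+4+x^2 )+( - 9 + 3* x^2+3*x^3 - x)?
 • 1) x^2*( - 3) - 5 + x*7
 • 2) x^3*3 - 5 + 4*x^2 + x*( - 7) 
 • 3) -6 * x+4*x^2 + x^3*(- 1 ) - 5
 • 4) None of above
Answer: 4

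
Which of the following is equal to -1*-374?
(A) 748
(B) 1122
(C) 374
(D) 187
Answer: C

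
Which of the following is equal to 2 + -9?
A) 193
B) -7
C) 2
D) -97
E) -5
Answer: B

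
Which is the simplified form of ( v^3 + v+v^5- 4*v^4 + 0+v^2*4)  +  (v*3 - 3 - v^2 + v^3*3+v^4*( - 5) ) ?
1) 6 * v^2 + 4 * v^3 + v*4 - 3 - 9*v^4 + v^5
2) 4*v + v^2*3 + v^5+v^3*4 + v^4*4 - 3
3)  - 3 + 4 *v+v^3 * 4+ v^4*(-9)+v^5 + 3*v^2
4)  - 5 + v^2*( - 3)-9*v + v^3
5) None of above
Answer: 3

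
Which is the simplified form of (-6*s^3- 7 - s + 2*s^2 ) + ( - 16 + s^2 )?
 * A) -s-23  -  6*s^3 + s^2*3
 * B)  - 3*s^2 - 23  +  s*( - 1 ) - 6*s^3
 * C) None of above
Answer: A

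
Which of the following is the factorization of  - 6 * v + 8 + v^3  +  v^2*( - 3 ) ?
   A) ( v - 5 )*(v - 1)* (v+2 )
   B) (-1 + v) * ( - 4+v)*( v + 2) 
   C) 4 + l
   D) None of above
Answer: B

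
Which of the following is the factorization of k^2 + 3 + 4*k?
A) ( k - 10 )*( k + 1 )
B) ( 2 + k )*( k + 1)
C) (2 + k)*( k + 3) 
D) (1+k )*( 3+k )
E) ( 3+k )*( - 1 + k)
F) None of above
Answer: D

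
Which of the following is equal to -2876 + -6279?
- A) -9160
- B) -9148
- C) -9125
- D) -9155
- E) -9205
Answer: D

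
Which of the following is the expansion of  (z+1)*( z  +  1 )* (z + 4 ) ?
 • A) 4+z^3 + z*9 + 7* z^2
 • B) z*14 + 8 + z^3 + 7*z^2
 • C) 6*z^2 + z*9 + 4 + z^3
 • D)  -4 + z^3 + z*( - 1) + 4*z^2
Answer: C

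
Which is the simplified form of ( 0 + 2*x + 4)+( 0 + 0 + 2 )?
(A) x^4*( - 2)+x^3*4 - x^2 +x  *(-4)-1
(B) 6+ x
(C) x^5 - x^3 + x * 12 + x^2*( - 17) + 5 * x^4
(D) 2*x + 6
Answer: D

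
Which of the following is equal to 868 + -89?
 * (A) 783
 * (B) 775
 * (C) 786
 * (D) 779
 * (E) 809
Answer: D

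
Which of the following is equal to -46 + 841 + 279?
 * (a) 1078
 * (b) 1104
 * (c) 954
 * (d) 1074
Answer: d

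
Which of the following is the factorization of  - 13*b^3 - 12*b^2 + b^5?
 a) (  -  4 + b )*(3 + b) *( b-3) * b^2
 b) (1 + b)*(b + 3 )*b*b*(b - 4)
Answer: b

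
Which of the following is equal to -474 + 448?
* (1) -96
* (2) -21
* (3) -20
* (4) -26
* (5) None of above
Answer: 4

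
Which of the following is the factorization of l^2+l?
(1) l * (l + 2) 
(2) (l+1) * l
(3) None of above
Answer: 2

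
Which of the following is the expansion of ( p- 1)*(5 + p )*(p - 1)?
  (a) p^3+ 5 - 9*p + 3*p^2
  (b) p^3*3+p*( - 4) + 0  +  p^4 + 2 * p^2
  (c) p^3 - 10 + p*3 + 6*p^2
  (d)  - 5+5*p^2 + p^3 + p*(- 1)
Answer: a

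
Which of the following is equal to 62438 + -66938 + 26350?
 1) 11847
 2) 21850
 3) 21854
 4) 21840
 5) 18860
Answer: 2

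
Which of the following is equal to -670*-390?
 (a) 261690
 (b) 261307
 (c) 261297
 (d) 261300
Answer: d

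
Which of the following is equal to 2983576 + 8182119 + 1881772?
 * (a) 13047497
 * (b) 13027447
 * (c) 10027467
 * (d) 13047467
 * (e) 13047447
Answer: d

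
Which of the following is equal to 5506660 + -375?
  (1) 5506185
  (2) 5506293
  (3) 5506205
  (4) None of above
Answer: 4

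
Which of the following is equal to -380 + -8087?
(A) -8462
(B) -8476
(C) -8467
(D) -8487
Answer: C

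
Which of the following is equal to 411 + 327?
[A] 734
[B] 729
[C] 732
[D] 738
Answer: D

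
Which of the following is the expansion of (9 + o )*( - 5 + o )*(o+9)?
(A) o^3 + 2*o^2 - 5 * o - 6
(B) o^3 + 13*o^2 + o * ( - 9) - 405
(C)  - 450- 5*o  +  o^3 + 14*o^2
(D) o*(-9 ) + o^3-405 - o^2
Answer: B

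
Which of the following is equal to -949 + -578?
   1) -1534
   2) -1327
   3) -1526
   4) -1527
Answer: 4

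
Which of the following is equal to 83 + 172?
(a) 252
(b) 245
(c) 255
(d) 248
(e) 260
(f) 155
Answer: c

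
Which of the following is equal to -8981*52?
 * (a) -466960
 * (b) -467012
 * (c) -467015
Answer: b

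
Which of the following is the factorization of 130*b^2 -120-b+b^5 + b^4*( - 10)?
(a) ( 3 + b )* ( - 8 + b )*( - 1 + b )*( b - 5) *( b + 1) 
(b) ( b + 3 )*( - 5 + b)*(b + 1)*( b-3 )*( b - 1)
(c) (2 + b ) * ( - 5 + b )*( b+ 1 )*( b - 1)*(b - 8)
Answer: a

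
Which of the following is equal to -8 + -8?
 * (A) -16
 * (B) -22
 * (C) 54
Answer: A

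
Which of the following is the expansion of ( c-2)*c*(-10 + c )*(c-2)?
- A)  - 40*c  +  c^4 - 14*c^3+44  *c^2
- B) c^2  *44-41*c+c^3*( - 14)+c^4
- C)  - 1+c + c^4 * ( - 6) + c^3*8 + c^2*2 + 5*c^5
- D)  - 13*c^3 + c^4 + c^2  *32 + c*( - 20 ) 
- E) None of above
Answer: A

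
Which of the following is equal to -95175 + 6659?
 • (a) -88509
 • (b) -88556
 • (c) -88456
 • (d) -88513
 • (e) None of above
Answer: e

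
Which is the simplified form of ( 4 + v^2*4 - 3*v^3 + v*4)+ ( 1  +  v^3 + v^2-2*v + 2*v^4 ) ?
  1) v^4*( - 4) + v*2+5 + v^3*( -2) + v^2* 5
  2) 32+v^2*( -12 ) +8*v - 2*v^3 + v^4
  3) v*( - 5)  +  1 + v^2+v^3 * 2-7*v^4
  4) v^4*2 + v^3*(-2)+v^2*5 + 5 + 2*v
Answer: 4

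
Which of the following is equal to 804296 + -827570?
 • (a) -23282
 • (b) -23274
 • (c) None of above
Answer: b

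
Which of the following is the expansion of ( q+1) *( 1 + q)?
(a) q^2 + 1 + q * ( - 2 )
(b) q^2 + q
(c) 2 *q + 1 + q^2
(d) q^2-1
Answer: c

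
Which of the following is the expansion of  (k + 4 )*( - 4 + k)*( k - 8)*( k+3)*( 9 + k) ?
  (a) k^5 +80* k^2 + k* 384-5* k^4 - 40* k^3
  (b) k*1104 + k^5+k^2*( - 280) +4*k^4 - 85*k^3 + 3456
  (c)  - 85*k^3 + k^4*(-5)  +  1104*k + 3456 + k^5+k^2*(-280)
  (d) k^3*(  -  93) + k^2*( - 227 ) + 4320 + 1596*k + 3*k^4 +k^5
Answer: b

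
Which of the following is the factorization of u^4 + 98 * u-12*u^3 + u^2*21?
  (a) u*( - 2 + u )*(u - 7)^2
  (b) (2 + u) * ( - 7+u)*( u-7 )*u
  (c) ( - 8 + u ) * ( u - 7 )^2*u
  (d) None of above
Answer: b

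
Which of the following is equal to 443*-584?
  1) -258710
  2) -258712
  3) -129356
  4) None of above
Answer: 2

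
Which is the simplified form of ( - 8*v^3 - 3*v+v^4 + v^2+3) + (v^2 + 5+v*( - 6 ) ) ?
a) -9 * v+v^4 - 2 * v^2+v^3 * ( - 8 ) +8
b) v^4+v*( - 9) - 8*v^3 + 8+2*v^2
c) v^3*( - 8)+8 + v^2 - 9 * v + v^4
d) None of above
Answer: b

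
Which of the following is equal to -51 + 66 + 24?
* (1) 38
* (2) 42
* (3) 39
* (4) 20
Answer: 3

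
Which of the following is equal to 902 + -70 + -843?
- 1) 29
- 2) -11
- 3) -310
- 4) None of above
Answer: 2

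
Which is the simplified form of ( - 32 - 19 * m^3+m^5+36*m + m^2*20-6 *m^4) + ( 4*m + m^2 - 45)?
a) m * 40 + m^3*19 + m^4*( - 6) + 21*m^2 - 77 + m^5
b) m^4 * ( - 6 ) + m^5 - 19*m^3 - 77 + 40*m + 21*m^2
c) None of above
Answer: b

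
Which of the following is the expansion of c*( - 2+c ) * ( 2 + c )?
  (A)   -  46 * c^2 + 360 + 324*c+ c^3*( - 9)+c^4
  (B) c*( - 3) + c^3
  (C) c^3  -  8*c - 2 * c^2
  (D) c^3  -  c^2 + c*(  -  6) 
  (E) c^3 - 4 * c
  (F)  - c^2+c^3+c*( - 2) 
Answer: E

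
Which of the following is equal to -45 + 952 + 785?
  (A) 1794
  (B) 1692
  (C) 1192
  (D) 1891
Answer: B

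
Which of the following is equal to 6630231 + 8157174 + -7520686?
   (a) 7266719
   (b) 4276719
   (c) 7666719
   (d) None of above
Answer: a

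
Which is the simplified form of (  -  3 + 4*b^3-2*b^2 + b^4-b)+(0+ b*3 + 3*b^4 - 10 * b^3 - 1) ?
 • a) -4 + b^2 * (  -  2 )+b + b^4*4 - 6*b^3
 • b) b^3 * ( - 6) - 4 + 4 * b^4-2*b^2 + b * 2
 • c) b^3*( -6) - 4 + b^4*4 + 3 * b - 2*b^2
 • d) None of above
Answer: b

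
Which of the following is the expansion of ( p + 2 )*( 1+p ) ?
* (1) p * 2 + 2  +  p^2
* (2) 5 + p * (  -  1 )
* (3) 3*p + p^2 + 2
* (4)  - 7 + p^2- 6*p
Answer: 3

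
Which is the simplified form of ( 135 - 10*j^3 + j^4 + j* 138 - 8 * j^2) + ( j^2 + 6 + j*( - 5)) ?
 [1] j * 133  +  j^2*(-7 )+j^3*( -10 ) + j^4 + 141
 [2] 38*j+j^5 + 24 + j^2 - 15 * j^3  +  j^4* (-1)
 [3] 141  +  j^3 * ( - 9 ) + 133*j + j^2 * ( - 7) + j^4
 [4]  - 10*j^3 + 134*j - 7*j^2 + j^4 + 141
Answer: 1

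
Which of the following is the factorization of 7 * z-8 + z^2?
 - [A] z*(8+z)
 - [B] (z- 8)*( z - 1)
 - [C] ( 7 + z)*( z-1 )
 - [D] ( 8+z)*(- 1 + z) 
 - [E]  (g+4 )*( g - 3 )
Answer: D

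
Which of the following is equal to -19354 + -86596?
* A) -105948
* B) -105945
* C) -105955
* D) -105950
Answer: D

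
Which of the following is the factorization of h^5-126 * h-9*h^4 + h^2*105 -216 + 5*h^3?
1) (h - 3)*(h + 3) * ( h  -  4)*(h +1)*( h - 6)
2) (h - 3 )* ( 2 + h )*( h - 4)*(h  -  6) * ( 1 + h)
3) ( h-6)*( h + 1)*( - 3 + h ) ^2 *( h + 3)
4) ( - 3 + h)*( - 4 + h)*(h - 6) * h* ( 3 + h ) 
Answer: 1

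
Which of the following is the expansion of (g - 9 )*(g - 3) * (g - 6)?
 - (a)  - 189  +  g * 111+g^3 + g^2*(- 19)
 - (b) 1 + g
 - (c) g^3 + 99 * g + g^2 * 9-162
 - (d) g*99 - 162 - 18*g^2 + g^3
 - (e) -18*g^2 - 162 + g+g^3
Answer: d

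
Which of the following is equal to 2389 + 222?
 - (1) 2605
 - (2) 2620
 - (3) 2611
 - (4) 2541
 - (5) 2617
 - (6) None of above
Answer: 3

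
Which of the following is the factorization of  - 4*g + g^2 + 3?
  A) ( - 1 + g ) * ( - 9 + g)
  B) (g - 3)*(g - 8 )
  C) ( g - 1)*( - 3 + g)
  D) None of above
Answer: C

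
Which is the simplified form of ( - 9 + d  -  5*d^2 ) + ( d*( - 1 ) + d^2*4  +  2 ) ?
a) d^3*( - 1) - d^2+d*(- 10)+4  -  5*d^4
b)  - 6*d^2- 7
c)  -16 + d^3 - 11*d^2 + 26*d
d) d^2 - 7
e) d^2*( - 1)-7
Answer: e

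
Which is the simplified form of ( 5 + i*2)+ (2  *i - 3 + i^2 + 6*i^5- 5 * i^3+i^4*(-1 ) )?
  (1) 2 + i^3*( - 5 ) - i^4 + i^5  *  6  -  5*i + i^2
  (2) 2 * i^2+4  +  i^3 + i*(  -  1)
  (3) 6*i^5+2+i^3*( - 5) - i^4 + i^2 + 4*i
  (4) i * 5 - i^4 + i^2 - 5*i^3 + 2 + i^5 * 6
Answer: 3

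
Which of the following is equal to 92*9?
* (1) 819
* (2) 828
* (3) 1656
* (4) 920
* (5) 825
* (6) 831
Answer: 2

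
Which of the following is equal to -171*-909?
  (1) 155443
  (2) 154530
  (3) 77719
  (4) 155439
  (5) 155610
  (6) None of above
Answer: 4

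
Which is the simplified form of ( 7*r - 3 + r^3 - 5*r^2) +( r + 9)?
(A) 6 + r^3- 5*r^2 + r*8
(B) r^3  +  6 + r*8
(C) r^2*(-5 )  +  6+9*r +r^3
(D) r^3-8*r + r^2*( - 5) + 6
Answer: A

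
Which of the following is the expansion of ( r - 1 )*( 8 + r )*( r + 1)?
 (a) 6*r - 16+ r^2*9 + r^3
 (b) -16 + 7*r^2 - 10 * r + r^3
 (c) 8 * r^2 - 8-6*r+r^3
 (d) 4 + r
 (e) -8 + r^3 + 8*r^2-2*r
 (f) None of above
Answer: f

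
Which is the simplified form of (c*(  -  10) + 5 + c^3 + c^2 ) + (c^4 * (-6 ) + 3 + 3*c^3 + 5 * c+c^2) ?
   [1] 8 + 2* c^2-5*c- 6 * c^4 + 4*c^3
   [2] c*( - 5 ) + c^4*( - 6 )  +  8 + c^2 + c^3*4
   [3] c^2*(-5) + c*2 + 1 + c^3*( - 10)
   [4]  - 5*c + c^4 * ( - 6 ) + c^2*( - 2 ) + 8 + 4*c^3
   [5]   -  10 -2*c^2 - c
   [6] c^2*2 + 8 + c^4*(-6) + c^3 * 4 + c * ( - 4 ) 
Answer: 1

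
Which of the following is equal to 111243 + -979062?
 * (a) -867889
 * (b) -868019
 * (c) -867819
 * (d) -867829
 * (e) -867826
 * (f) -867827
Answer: c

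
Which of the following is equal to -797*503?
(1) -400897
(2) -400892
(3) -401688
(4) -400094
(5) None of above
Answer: 5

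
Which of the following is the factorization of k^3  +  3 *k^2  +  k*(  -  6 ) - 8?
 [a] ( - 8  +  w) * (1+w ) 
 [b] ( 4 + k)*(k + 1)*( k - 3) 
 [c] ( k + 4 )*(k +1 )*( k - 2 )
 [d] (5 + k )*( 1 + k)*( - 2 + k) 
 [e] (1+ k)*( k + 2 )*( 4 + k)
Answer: c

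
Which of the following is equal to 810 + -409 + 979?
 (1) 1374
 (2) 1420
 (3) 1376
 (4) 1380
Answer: 4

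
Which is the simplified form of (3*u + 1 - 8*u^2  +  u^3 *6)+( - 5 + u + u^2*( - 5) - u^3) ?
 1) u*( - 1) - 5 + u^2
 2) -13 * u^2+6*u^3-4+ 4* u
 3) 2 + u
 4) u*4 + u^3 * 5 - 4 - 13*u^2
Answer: 4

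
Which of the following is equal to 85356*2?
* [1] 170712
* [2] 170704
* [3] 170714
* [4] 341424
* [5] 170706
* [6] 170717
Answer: 1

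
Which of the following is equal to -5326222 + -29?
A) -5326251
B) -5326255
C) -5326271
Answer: A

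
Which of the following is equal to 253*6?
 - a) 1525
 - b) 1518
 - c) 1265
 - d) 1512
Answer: b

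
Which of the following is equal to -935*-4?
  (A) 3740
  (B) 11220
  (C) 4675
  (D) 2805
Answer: A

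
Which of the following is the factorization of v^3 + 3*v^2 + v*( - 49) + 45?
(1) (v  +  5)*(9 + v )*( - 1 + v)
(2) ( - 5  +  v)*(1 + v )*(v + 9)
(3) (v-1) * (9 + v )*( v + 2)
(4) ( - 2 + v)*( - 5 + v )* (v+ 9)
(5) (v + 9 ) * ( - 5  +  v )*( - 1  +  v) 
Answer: 5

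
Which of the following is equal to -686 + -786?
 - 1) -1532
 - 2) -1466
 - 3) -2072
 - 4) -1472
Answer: 4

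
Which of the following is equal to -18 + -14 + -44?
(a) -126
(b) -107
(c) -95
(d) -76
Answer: d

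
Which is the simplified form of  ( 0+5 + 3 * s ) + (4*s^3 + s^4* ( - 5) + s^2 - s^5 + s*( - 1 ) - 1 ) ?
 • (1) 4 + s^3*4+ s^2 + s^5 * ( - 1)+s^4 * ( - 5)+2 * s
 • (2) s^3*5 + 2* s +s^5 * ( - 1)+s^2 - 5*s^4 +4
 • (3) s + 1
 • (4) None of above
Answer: 1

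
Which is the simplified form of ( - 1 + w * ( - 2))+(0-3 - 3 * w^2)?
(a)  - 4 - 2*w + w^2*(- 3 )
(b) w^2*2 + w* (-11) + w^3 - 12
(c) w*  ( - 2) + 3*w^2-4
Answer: a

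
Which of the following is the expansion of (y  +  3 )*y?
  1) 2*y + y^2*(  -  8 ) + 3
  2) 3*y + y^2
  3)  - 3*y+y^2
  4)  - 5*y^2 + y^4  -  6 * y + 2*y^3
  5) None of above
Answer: 2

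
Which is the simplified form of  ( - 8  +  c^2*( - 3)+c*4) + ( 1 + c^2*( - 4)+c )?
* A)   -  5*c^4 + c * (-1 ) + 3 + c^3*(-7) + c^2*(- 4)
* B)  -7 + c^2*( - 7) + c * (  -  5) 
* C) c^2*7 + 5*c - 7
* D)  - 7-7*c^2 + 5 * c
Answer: D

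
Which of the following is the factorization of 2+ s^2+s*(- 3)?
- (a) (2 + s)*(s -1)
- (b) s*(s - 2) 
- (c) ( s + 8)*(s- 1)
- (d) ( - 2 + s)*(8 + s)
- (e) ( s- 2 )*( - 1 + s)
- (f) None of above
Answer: e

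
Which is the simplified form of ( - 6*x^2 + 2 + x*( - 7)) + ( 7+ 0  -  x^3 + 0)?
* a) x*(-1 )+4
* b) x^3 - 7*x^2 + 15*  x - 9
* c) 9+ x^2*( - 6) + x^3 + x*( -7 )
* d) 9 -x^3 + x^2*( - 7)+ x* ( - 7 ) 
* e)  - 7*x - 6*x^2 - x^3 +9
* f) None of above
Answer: e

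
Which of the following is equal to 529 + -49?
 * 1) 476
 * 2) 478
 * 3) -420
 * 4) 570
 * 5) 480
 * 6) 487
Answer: 5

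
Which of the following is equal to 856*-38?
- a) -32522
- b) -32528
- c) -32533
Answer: b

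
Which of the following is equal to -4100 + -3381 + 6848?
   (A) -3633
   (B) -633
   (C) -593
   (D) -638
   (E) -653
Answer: B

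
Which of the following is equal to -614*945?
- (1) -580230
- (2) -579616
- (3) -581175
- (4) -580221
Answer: 1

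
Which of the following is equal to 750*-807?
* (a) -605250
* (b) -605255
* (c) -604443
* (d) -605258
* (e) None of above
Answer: a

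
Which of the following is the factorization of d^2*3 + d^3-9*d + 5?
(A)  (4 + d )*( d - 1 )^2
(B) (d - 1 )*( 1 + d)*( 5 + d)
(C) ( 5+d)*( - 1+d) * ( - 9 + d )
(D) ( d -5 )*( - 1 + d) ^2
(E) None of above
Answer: E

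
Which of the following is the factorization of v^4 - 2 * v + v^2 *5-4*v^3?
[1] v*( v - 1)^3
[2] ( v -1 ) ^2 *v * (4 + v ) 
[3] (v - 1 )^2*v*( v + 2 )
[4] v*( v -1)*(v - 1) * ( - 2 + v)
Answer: 4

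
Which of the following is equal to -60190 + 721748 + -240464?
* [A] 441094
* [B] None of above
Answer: B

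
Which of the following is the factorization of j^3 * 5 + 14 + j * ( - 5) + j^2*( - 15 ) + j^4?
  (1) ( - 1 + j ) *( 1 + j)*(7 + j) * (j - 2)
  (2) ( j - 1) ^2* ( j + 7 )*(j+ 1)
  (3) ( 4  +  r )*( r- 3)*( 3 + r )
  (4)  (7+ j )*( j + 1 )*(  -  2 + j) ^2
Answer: 1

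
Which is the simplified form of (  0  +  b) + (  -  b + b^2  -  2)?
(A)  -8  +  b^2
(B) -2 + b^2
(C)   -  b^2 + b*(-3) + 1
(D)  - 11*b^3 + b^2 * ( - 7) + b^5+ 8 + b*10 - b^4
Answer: B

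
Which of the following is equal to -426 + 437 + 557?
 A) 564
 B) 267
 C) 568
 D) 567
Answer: C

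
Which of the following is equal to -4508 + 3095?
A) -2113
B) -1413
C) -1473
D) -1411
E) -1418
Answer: B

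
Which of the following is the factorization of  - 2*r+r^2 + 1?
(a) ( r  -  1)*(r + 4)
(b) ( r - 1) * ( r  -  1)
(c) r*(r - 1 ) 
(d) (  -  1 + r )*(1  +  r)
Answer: b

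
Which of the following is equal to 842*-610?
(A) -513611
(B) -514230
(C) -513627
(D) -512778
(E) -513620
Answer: E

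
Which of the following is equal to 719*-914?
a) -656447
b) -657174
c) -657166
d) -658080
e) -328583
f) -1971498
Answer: c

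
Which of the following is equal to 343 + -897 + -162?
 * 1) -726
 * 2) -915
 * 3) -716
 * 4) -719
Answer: 3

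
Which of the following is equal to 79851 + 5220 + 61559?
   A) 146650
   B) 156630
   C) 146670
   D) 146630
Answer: D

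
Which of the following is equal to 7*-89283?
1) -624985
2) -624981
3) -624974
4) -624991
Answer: 2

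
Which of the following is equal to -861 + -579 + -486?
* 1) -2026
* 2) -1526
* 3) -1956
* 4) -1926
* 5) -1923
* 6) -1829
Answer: 4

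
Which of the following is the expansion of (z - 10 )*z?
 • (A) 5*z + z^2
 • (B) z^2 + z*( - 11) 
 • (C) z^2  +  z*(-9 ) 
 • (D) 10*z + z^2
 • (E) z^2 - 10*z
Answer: E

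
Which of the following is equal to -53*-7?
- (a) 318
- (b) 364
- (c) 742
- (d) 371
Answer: d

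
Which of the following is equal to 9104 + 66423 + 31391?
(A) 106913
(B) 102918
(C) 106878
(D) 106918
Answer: D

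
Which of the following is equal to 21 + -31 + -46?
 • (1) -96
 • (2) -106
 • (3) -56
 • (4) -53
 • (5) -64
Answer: 3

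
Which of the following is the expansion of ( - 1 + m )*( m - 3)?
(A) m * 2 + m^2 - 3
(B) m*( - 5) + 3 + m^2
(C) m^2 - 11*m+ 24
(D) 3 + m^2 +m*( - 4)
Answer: D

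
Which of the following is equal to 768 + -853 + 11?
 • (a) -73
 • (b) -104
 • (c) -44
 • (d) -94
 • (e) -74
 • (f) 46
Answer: e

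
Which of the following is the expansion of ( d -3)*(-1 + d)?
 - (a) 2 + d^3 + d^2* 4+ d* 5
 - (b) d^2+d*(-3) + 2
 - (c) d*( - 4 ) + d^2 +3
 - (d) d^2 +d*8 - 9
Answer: c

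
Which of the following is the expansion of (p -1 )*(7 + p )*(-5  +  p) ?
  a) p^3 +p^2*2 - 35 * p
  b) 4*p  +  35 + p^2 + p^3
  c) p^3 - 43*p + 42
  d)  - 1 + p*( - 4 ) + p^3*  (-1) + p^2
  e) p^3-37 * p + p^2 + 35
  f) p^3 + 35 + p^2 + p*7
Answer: e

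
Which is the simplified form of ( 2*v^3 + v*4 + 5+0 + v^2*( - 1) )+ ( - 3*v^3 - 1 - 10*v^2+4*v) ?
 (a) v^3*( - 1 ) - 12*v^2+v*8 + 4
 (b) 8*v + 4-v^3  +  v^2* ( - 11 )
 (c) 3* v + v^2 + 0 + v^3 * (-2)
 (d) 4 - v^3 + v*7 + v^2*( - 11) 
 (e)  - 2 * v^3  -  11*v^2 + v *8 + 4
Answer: b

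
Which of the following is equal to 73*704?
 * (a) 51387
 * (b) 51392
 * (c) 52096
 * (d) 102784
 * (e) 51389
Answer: b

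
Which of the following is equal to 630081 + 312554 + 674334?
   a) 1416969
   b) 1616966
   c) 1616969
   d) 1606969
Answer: c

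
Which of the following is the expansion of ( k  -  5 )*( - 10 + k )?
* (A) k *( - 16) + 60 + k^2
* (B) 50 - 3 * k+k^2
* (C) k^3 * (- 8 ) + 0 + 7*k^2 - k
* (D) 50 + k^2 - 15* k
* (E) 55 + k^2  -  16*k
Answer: D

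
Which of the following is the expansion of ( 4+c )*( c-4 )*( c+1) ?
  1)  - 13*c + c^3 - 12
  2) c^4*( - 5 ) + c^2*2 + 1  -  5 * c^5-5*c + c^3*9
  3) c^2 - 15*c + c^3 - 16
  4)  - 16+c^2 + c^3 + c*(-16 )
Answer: 4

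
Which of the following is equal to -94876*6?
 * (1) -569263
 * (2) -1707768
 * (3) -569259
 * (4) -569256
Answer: 4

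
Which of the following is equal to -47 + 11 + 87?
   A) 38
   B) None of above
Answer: B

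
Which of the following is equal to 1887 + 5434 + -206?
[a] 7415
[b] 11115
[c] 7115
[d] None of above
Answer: c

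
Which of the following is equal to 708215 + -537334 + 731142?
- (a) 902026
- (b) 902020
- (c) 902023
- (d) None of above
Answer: c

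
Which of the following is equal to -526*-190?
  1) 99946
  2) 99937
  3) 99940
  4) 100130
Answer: 3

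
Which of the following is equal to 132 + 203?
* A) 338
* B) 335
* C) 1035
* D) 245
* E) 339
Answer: B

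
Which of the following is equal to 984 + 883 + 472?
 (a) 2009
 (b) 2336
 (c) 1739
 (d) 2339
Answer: d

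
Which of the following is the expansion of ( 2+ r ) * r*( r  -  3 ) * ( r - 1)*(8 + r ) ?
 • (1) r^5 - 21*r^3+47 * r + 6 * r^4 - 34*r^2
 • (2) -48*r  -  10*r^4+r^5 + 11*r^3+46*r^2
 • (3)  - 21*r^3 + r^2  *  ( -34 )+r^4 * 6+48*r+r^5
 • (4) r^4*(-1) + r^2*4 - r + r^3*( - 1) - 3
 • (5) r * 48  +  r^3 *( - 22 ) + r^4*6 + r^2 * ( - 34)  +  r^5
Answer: 3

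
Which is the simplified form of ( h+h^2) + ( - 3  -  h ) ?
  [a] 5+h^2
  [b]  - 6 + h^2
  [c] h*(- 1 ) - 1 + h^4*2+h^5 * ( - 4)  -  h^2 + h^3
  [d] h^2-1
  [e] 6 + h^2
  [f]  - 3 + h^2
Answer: f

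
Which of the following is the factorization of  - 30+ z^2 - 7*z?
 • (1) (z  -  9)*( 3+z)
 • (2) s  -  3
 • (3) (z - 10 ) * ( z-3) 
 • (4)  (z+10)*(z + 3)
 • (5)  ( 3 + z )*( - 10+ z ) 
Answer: 5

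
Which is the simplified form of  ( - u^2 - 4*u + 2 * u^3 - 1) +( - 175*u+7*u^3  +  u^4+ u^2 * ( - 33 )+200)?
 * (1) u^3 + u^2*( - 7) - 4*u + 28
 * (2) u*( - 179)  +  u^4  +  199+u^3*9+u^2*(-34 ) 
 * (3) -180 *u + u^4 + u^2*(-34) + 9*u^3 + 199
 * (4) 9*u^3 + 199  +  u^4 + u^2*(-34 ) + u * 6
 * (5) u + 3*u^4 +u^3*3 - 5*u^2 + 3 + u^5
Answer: 2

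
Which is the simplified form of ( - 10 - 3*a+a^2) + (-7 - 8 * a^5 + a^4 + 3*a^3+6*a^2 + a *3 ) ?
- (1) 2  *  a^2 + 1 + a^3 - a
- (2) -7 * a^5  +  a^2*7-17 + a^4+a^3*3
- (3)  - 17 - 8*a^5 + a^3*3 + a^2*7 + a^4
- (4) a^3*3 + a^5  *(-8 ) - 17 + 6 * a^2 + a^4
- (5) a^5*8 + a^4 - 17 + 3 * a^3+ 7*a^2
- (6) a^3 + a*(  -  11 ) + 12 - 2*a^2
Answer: 3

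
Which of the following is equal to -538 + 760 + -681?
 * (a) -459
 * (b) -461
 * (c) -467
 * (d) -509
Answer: a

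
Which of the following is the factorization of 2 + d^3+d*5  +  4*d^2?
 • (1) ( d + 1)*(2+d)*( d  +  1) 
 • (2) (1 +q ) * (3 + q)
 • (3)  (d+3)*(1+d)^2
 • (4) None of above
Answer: 1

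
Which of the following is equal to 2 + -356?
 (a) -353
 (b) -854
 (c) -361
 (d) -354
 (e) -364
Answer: d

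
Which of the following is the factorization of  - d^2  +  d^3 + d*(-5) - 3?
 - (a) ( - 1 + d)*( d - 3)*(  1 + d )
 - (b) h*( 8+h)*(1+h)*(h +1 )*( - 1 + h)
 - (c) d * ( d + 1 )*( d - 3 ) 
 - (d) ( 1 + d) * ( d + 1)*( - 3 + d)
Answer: d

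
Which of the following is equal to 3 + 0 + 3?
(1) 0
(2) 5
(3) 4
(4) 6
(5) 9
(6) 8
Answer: 4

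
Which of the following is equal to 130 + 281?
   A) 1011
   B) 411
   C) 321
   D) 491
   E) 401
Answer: B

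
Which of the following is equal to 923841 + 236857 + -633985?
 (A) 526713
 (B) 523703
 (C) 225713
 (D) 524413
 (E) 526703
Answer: A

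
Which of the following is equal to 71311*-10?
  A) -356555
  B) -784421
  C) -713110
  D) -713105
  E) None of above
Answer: C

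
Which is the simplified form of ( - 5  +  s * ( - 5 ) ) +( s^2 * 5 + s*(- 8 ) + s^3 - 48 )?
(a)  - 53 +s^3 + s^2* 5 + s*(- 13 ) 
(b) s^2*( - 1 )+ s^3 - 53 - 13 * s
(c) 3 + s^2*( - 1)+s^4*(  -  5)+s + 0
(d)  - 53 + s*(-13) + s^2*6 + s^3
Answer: a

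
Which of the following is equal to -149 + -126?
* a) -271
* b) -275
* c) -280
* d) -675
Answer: b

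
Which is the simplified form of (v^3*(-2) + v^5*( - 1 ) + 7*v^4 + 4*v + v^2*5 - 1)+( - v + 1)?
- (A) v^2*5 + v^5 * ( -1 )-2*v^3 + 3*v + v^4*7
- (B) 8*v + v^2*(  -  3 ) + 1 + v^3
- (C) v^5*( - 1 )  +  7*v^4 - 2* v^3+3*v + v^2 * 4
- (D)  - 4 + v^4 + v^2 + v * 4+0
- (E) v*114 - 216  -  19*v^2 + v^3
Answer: A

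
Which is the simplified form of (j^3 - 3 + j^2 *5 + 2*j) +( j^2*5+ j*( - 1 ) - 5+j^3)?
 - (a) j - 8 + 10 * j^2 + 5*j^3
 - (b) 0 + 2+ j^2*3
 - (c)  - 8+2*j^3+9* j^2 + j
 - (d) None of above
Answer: d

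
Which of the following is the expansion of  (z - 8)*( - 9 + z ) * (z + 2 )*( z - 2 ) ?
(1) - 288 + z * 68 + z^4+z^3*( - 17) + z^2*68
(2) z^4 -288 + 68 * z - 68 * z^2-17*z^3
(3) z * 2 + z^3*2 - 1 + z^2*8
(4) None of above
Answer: 1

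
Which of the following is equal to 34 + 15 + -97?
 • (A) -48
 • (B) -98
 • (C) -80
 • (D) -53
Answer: A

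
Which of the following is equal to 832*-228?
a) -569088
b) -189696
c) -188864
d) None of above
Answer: b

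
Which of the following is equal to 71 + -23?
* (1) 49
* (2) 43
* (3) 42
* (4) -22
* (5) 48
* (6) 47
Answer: 5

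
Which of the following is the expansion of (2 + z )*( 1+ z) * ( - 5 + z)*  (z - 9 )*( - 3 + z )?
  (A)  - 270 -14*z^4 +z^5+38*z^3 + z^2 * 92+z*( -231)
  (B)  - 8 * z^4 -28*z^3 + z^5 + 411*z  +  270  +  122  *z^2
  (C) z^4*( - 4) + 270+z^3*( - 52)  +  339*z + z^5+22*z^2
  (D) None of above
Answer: A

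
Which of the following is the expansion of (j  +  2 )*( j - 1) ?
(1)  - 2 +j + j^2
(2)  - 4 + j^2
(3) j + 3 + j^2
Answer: 1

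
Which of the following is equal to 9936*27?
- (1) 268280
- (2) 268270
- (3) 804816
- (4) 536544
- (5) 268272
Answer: 5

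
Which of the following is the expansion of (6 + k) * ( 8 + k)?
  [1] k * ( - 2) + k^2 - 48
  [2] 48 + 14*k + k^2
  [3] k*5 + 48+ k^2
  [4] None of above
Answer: 2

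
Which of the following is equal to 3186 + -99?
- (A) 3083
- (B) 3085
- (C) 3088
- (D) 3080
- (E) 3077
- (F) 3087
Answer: F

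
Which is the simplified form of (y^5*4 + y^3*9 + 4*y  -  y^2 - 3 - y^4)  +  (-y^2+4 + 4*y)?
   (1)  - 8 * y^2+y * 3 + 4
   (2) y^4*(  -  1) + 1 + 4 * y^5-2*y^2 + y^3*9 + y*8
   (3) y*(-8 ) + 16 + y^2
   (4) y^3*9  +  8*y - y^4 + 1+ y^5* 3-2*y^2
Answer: 2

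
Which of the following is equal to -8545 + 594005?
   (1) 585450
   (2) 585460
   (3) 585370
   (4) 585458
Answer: 2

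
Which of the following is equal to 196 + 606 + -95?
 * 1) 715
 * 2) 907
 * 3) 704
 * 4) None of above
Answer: 4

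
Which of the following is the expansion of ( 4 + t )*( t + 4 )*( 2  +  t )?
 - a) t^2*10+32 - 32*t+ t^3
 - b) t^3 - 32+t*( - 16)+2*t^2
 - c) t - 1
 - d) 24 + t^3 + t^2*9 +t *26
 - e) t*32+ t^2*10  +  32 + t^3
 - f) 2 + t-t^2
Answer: e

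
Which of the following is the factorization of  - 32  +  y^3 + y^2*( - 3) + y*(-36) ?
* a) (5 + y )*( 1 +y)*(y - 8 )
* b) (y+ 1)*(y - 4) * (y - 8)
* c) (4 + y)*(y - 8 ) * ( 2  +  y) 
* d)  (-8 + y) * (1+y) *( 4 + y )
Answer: d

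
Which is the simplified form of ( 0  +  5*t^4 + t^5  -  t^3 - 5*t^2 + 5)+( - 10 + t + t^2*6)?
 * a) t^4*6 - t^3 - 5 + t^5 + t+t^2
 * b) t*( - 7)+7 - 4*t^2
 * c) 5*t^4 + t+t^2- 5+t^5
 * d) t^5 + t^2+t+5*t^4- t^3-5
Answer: d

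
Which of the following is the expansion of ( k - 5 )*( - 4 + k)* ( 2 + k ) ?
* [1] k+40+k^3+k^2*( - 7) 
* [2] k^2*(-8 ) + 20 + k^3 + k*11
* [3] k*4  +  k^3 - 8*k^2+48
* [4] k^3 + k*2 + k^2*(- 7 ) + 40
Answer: 4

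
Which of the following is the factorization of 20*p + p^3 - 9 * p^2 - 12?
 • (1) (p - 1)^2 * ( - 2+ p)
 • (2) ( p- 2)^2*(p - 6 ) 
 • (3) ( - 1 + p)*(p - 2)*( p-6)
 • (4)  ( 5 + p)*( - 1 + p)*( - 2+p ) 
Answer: 3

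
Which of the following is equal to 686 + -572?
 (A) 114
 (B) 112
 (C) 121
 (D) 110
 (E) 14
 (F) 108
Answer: A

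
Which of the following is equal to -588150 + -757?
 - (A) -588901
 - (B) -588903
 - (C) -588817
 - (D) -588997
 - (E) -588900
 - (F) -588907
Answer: F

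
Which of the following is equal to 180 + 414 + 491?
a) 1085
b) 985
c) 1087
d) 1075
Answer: a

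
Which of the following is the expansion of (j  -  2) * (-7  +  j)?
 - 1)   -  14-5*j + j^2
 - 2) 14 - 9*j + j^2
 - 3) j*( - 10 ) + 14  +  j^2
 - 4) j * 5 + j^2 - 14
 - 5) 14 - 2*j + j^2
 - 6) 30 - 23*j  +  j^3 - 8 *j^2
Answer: 2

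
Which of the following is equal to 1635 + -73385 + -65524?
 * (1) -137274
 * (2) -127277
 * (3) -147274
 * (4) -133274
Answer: 1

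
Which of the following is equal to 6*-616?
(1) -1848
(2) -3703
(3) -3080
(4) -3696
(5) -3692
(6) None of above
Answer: 4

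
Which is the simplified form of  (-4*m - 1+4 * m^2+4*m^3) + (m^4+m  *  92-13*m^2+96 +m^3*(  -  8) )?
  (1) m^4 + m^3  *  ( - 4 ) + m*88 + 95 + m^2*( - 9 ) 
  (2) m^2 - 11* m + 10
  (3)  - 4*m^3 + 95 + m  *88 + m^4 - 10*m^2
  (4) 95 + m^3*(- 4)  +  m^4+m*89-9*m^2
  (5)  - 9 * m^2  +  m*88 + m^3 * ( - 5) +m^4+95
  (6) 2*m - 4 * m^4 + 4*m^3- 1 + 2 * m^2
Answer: 1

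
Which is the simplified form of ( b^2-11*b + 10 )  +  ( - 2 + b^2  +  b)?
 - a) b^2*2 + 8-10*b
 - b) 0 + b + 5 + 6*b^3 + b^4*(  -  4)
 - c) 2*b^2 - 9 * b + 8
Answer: a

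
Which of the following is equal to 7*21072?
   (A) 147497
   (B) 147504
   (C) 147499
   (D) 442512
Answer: B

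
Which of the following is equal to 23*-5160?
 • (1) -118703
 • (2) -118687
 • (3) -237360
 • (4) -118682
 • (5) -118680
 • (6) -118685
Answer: 5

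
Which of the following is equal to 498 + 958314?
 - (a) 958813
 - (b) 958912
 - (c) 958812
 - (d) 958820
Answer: c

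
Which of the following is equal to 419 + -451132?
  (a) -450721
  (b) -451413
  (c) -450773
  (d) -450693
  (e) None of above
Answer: e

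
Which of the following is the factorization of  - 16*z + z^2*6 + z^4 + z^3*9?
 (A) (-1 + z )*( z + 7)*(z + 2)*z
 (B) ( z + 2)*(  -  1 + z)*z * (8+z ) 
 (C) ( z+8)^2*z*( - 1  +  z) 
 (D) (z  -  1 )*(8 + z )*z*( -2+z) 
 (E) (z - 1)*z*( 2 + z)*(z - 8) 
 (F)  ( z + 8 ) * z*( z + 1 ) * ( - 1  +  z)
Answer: B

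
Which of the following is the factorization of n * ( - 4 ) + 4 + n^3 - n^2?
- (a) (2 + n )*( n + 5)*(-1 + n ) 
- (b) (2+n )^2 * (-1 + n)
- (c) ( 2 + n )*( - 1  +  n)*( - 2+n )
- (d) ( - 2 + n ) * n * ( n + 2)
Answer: c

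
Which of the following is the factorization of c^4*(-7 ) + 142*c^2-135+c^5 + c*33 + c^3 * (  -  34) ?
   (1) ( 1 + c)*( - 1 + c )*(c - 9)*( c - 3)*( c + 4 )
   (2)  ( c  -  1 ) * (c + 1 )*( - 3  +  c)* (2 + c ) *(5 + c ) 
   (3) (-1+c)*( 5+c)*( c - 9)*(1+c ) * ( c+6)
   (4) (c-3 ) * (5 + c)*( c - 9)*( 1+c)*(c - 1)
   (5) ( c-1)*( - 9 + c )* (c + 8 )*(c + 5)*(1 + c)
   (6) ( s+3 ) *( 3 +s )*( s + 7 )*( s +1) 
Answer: 4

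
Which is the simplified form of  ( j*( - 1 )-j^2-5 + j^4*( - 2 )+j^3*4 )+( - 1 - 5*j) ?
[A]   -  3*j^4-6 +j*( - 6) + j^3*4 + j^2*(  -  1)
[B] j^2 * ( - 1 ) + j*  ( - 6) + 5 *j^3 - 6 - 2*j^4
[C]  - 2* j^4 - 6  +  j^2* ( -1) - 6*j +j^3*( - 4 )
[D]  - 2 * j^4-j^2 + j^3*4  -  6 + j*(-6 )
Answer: D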